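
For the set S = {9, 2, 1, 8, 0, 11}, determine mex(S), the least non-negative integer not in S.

The values 0, 1, 2 are all present; 3 is the first non-negative integer missing from the set.

3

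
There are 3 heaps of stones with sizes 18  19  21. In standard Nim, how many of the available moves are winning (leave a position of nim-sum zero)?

3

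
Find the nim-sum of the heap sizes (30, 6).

24

Nim-sum: 30 ^ 6 = 24.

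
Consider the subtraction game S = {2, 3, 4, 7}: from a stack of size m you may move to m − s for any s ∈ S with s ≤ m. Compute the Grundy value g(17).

0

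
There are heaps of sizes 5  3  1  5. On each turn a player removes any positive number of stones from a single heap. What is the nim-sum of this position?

Nim-sum: 5 ^ 3 ^ 1 ^ 5 = 2.

2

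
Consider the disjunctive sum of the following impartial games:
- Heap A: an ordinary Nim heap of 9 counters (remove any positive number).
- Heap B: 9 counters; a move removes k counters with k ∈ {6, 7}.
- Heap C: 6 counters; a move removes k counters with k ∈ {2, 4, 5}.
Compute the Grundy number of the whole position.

11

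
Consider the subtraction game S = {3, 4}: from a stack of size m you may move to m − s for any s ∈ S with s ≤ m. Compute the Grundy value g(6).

2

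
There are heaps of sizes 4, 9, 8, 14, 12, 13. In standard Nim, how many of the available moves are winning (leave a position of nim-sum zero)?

5

In binary:
  0100  (4)
  1001  (9)
  1000  (8)
  1110  (14)
  1100  (12)
  1101  (13)
  ----
  1010  (10)
The overall nim-sum is X = 10. A heap of size p has a winning move iff p XOR X < p (reduce it to p XOR X).
  4: 4 XOR 10 = 14 ≥ 4 — no move.
  9: 9 XOR 10 = 3 < 9 — winning move (to 3).
  8: 8 XOR 10 = 2 < 8 — winning move (to 2).
  14: 14 XOR 10 = 4 < 14 — winning move (to 4).
  12: 12 XOR 10 = 6 < 12 — winning move (to 6).
  13: 13 XOR 10 = 7 < 13 — winning move (to 7).
That gives 5 winning moves.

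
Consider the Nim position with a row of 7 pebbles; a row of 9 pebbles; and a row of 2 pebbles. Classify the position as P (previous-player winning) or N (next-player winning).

Write each in binary and XOR column by column:
  0111  (7)
  1001  (9)
  0010  (2)
  ----
  1100  (12)
The nim-sum is 12 ≠ 0, so this is an N-position: the player to move can win.

N-position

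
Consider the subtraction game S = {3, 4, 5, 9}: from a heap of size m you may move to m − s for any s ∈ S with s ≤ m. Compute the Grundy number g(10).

Build the Grundy sequence with g(k) = mex{g(k−s) : s ∈ {3, 4, 5, 9}, s ≤ k}:
g(0) = mex{} = 0
g(1) = mex{} = 0
g(2) = mex{} = 0
g(3) = mex{0} = 1
g(4) = mex{0} = 1
g(5) = mex{0} = 1
g(6) = mex{0,1} = 2
g(7) = mex{0,1} = 2
g(8) = mex{1} = 0
g(9) = mex{0,1,2} = 3
g(10) = mex{0,1,2} = 3
So g(10) = 3.

3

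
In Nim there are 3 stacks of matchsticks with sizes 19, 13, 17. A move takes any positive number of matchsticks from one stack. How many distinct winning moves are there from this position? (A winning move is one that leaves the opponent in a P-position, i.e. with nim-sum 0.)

Compute the nim-sum pairwise:
19 XOR 13 = 30
30 XOR 17 = 15
The overall nim-sum is X = 15. A stack of size p has a winning move iff p XOR X < p (reduce it to p XOR X).
  19: 19 XOR 15 = 28 ≥ 19 — no move.
  13: 13 XOR 15 = 2 < 13 — winning move (to 2).
  17: 17 XOR 15 = 30 ≥ 17 — no move.
That gives 1 winning move.

1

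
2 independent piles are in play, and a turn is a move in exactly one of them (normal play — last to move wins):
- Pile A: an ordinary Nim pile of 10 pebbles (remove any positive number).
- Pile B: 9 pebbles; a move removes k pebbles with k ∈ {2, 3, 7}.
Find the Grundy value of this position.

Pile A is a plain Nim pile of size 10, so its Grundy value is 10.
Build the Grundy sequence for pile B with g(k) = mex{g(k−s) : s ∈ {2, 3, 7}, s ≤ k}:
k:     0  1  2  3  4  5  6  7  8  9
g(k):  0  0  1  1  2  0  0  1  1  2
So g(9) = 2.
The value of a disjunctive sum is the nim-sum of the parts.
Combined value = 10 ⊕ 2 = 8.

8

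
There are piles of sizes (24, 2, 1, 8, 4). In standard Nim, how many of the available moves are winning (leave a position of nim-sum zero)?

1

Bitwise XOR of the heap sizes:
  11000  (24)
  00010  (2)
  00001  (1)
  01000  (8)
  00100  (4)
  -----
  10111  (23)
The overall nim-sum is X = 23. A pile of size p has a winning move iff p XOR X < p (reduce it to p XOR X).
  24: 24 XOR 23 = 15 < 24 — winning move (to 15).
  2: 2 XOR 23 = 21 ≥ 2 — no move.
  1: 1 XOR 23 = 22 ≥ 1 — no move.
  8: 8 XOR 23 = 31 ≥ 8 — no move.
  4: 4 XOR 23 = 19 ≥ 4 — no move.
That gives 1 winning move.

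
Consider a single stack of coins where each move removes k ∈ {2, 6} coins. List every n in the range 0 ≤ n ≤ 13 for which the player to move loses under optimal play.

0, 1, 4, 5, 8, 9, 12, 13

Compute g(0), g(1), … for moves {2, 6}:
g(0) = mex{} = 0
g(1) = mex{} = 0
g(2) = mex{0} = 1
g(3) = mex{0} = 1
g(4) = mex{1} = 0
g(5) = mex{1} = 0
g(6) = mex{0} = 1
g(7) = mex{0} = 1
g(8) = mex{1} = 0
g(9) = mex{1} = 0
g(10) = mex{0} = 1
g(11) = mex{0} = 1
g(12) = mex{1} = 0
g(13) = mex{1} = 0
The P-positions (g = 0) in 0..13 are 0, 1, 4, 5, 8, 9, 12, 13.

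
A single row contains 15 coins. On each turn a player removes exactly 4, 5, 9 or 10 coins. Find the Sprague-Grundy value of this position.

0

Grundy values for subtraction set {4, 5, 9, 10}:
k:     0  1  2  3  4  5  6  7  8  9 10 11 12 13 14 15
g(k):  0  0  0  0  1  1  1  1  2  2  2  2  3  3  0  0
So g(15) = 0.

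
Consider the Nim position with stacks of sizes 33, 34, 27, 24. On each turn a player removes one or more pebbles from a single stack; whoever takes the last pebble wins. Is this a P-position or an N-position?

Nim-sum: 33 ⊕ 34 ⊕ 27 ⊕ 24 = 0.
The nim-sum is 0, so this is a P-position: the player to move is in a losing position under optimal play.

P-position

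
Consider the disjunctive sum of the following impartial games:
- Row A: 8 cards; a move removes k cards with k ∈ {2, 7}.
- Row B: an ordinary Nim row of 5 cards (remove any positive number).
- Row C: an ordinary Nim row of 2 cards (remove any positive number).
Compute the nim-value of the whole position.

5

For row A, compute g(0), g(1), … with moves {2, 7}:
k:     0  1  2  3  4  5  6  7  8
g(k):  0  0  1  1  0  0  1  1  2
So g(8) = 2.
Row B is a plain Nim row of size 5, so its Grundy value is 5.
Row C is a plain Nim row of size 2, so its Grundy value is 2.
By the Sprague-Grundy theorem, the Grundy value of a sum of independent games is the XOR of the component values.
Combined value = 2 ⊕ 5 ⊕ 2 = 5.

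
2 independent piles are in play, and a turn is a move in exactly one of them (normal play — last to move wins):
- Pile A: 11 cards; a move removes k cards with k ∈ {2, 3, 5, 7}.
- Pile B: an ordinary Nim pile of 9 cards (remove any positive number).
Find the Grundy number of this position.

8

Grundy values for pile A (subtraction set {2, 3, 5, 7}):
g(0) = mex{} = 0
g(1) = mex{} = 0
g(2) = mex{0} = 1
g(3) = mex{0} = 1
g(4) = mex{0,1} = 2
g(5) = mex{0,1} = 2
g(6) = mex{0,1,2} = 3
g(7) = mex{0,1,2} = 3
g(8) = mex{0,1,2,3} = 4
g(9) = mex{1,2,3} = 0
g(10) = mex{1,2,3,4} = 0
g(11) = mex{0,2,3,4} = 1
So g(11) = 1.
Pile B is a plain Nim pile of size 9, so its Grundy value is 9.
By the Sprague-Grundy theorem, the Grundy value of a sum of independent games is the XOR of the component values.
Combined value = 1 ⊕ 9 = 8.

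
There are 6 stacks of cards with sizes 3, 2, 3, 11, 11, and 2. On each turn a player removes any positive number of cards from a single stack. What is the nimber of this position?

Compute the nim-sum pairwise:
3 XOR 2 = 1
1 XOR 3 = 2
2 XOR 11 = 9
9 XOR 11 = 2
2 XOR 2 = 0

0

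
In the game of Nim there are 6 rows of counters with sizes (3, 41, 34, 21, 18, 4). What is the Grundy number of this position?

Nim-sum: 3 XOR 41 XOR 34 XOR 21 XOR 18 XOR 4 = 11.

11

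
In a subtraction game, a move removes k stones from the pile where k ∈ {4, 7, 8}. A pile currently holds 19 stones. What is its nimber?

1

Compute g(0), g(1), … for moves {4, 7, 8}:
k:     0  1  2  3  4  5  6  7  8  9 10 11 12 13 14 15 16 17 18 19
g(k):  0  0  0  0  1  1  1  1  2  2  2  2  0  0  0  0  1  1  1  1
So g(19) = 1.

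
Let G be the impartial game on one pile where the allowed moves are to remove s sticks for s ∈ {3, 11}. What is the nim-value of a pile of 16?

Grundy values for subtraction set {3, 11}:
k:     0  1  2  3  4  5  6  7  8  9 10 11 12 13 14 15 16
g(k):  0  0  0  1  1  1  0  0  0  1  1  1  2  2  0  0  0
So g(16) = 0.

0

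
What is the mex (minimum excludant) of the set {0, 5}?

0 is in the set but 1 is not, so the mex is 1.

1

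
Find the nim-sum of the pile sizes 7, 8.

15

Nim-sum: 7 ⊕ 8 = 15.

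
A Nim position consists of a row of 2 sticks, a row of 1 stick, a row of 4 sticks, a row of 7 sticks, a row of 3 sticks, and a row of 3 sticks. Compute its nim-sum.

0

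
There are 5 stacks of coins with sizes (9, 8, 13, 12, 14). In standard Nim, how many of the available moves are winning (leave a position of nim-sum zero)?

Bitwise XOR of the heap sizes:
  1001  (9)
  1000  (8)
  1101  (13)
  1100  (12)
  1110  (14)
  ----
  1110  (14)
The overall nim-sum is X = 14. A stack of size p has a winning move iff p XOR X < p (reduce it to p XOR X).
  9: 9 XOR 14 = 7 < 9 — winning move (to 7).
  8: 8 XOR 14 = 6 < 8 — winning move (to 6).
  13: 13 XOR 14 = 3 < 13 — winning move (to 3).
  12: 12 XOR 14 = 2 < 12 — winning move (to 2).
  14: 14 XOR 14 = 0 < 14 — winning move (to 0).
That gives 5 winning moves.

5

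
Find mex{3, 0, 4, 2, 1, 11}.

The values 0, 1, 2, 3, 4 are all present; 5 is the first non-negative integer missing from the set.

5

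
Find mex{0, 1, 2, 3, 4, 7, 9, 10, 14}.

5

The values 0, 1, 2, 3, 4 are all present; 5 is the first non-negative integer missing from the set.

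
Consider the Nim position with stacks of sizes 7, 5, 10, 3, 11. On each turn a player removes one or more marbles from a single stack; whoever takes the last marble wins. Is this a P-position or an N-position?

P-position

Nim-sum: 7 XOR 5 XOR 10 XOR 3 XOR 11 = 0.
The nim-sum is 0, so this is a P-position: the player to move is in a losing position under optimal play.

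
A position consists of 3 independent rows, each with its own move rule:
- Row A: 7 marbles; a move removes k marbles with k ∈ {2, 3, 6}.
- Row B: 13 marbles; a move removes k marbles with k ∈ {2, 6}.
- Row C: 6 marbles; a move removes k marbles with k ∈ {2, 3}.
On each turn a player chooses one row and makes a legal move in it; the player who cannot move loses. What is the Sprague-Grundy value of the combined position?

1

For row A, compute g(0), g(1), … with moves {2, 3, 6}:
g(0) = mex{} = 0
g(1) = mex{} = 0
g(2) = mex{0} = 1
g(3) = mex{0} = 1
g(4) = mex{0,1} = 2
g(5) = mex{1} = 0
g(6) = mex{0,1,2} = 3
g(7) = mex{0,2} = 1
So g(7) = 1.
Grundy values for row B (subtraction set {2, 6}):
k:     0  1  2  3  4  5  6  7  8  9 10 11 12 13
g(k):  0  0  1  1  0  0  1  1  0  0  1  1  0  0
So g(13) = 0.
Grundy values for row C (subtraction set {2, 3}):
g(0) = mex{} = 0
g(1) = mex{} = 0
g(2) = mex{0} = 1
g(3) = mex{0} = 1
g(4) = mex{0,1} = 2
g(5) = mex{1} = 0
g(6) = mex{1,2} = 0
So g(6) = 0.
By the Sprague-Grundy theorem, the Grundy value of a sum of independent games is the XOR of the component values.
Combined value = 1 ⊕ 0 ⊕ 0 = 1.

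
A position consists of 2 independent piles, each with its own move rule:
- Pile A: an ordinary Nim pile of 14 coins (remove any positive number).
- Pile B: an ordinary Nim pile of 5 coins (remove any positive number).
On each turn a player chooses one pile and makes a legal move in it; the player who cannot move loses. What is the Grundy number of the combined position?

11

Pile A is a plain Nim pile of size 14, so its Grundy value is 14.
Pile B is a plain Nim pile of size 5, so its Grundy value is 5.
By the Sprague-Grundy theorem, the Grundy value of a sum of independent games is the XOR of the component values.
Combined value = 14 XOR 5 = 11.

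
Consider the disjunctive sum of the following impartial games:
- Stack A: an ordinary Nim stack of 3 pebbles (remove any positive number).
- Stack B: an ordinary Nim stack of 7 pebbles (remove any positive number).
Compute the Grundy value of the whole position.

4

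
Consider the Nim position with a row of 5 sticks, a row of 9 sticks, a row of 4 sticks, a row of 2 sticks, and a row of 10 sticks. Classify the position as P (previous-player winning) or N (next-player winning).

P-position

Write each in binary and XOR column by column:
  0101  (5)
  1001  (9)
  0100  (4)
  0010  (2)
  1010  (10)
  ----
  0000  (0)
The nim-sum is 0, so this is a P-position: the player to move is in a losing position under optimal play.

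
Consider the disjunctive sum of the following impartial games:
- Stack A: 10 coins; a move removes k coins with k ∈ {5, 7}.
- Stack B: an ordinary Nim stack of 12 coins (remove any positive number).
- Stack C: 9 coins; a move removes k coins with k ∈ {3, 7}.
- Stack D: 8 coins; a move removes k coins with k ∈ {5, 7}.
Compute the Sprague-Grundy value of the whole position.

For stack A, compute g(0), g(1), … with moves {5, 7}:
k:     0  1  2  3  4  5  6  7  8  9 10
g(k):  0  0  0  0  0  1  1  1  1  1  2
So g(10) = 2.
Stack B is a plain Nim stack of size 12, so its Grundy value is 12.
For stack C, compute g(0), g(1), … with moves {3, 7}:
g(0) = mex{} = 0
g(1) = mex{} = 0
g(2) = mex{} = 0
g(3) = mex{0} = 1
g(4) = mex{0} = 1
g(5) = mex{0} = 1
g(6) = mex{1} = 0
g(7) = mex{0,1} = 2
g(8) = mex{0,1} = 2
g(9) = mex{0} = 1
So g(9) = 1.
For stack D, compute g(0), g(1), … with moves {5, 7}:
g(0) = mex{} = 0
g(1) = mex{} = 0
g(2) = mex{} = 0
g(3) = mex{} = 0
g(4) = mex{} = 0
g(5) = mex{0} = 1
g(6) = mex{0} = 1
g(7) = mex{0} = 1
g(8) = mex{0} = 1
So g(8) = 1.
By the Sprague-Grundy theorem, the Grundy value of a sum of independent games is the XOR of the component values.
Combined value = 2 XOR 12 XOR 1 XOR 1 = 14.

14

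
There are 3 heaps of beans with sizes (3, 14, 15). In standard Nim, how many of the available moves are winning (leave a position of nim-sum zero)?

Compute the nim-sum pairwise:
3 XOR 14 = 13
13 XOR 15 = 2
The overall nim-sum is X = 2. A heap of size p has a winning move iff p XOR X < p (reduce it to p XOR X).
  3: 3 XOR 2 = 1 < 3 — winning move (to 1).
  14: 14 XOR 2 = 12 < 14 — winning move (to 12).
  15: 15 XOR 2 = 13 < 15 — winning move (to 13).
That gives 3 winning moves.

3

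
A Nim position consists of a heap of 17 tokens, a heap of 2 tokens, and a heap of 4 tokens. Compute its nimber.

23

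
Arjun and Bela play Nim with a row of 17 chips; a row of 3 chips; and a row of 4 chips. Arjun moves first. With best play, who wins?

Compute the nim-sum pairwise:
17 ^ 3 = 18
18 ^ 4 = 22
The nim-sum is 22 ≠ 0, so this is an N-position: the player to move can win; Arjun has a winning move.

Arjun wins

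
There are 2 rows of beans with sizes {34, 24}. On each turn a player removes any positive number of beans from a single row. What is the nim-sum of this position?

58

Nim-sum: 34 ^ 24 = 58.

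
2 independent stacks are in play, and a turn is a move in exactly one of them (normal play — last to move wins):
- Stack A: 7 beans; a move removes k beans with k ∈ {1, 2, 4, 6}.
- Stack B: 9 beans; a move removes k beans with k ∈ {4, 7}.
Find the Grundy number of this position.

6

Build the Grundy sequence for stack A with g(k) = mex{g(k−s) : s ∈ {1, 2, 4, 6}, s ≤ k}:
g(0) = mex{} = 0
g(1) = mex{0} = 1
g(2) = mex{0,1} = 2
g(3) = mex{1,2} = 0
g(4) = mex{0,2} = 1
g(5) = mex{0,1} = 2
g(6) = mex{0,1,2} = 3
g(7) = mex{0,1,2,3} = 4
So g(7) = 4.
Grundy values for stack B (subtraction set {4, 7}):
k:     0  1  2  3  4  5  6  7  8  9
g(k):  0  0  0  0  1  1  1  1  2  2
So g(9) = 2.
By the Sprague-Grundy theorem, the Grundy value of a sum of independent games is the XOR of the component values.
Combined value = 4 XOR 2 = 6.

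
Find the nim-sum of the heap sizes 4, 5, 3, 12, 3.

Compute the nim-sum pairwise:
4 XOR 5 = 1
1 XOR 3 = 2
2 XOR 12 = 14
14 XOR 3 = 13

13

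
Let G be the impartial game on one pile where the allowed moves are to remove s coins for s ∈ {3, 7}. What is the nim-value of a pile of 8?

2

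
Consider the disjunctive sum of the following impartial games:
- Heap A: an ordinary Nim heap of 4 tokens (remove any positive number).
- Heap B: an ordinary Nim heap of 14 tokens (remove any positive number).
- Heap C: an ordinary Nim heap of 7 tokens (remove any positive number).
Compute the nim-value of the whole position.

Heap A is a plain Nim heap of size 4, so its Grundy value is 4.
Heap B is a plain Nim heap of size 14, so its Grundy value is 14.
Heap C is a plain Nim heap of size 7, so its Grundy value is 7.
The value of a disjunctive sum is the nim-sum of the parts.
Combined value = 4 XOR 14 XOR 7 = 13.

13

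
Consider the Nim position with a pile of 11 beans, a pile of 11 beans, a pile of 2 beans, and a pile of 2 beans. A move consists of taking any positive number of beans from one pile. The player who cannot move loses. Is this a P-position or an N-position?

Compute the nim-sum pairwise:
11 XOR 11 = 0
0 XOR 2 = 2
2 XOR 2 = 0
The nim-sum is 0, so this is a P-position: the player to move is in a losing position under optimal play.

P-position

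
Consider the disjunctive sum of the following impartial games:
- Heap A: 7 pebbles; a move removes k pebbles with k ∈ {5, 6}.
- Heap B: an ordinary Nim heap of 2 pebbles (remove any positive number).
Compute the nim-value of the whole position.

3

For heap A, compute g(0), g(1), … with moves {5, 6}:
g(0) = mex{} = 0
g(1) = mex{} = 0
g(2) = mex{} = 0
g(3) = mex{} = 0
g(4) = mex{} = 0
g(5) = mex{0} = 1
g(6) = mex{0} = 1
g(7) = mex{0} = 1
So g(7) = 1.
Heap B is a plain Nim heap of size 2, so its Grundy value is 2.
The value of a disjunctive sum is the nim-sum of the parts.
Combined value = 1 XOR 2 = 3.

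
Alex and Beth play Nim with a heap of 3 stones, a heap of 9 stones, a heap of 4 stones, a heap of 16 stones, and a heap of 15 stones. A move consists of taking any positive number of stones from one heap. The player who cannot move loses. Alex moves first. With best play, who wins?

Alex wins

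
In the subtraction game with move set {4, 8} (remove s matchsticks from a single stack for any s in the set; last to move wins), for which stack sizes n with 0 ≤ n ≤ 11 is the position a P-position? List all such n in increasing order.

Build the Grundy sequence with g(k) = mex{g(k−s) : s ∈ {4, 8}, s ≤ k}:
g(0) = mex{} = 0
g(1) = mex{} = 0
g(2) = mex{} = 0
g(3) = mex{} = 0
g(4) = mex{0} = 1
g(5) = mex{0} = 1
g(6) = mex{0} = 1
g(7) = mex{0} = 1
g(8) = mex{0,1} = 2
g(9) = mex{0,1} = 2
g(10) = mex{0,1} = 2
g(11) = mex{0,1} = 2
The P-positions (g = 0) in 0..11 are 0, 1, 2, 3.

0, 1, 2, 3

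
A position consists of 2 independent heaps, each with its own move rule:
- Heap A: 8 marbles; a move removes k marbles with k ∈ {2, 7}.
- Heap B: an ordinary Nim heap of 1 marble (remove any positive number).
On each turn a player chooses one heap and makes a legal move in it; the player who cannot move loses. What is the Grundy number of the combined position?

3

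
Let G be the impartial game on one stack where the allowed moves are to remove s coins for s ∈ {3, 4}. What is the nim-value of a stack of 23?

0

Build the Grundy sequence with g(k) = mex{g(k−s) : s ∈ {3, 4}, s ≤ k}:
k:     0  1  2  3  4  5  6  7  8  9 10 11 12 13 14 15 16 17 18 19 20 21 22 23
g(k):  0  0  0  1  1  1  2  0  0  0  1  1  1  2  0  0  0  1  1  1  2  0  0  0
So g(23) = 0.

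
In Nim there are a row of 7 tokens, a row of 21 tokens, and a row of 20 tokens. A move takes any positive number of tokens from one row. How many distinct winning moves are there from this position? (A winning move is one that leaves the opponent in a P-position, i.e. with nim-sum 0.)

Compute the nim-sum pairwise:
7 ⊕ 21 = 18
18 ⊕ 20 = 6
The overall nim-sum is X = 6. A row of size p has a winning move iff p XOR X < p (reduce it to p XOR X).
  7: 7 XOR 6 = 1 < 7 — winning move (to 1).
  21: 21 XOR 6 = 19 < 21 — winning move (to 19).
  20: 20 XOR 6 = 18 < 20 — winning move (to 18).
That gives 3 winning moves.

3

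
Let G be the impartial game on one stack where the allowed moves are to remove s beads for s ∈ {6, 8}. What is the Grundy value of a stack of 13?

Compute g(0), g(1), … for moves {6, 8}:
g(0) = mex{} = 0
g(1) = mex{} = 0
g(2) = mex{} = 0
g(3) = mex{} = 0
g(4) = mex{} = 0
g(5) = mex{} = 0
g(6) = mex{0} = 1
g(7) = mex{0} = 1
g(8) = mex{0} = 1
g(9) = mex{0} = 1
g(10) = mex{0} = 1
g(11) = mex{0} = 1
g(12) = mex{0,1} = 2
g(13) = mex{0,1} = 2
So g(13) = 2.

2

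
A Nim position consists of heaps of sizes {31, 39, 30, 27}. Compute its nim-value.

In binary:
  011111  (31)
  100111  (39)
  011110  (30)
  011011  (27)
  ------
  111101  (61)

61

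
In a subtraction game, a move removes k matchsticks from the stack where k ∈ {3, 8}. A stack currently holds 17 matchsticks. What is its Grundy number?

0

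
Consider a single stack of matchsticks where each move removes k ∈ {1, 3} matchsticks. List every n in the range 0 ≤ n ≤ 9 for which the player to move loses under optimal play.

0, 2, 4, 6, 8

Build the Grundy sequence with g(k) = mex{g(k−s) : s ∈ {1, 3}, s ≤ k}:
k:     0  1  2  3  4  5  6  7  8  9
g(k):  0  1  0  1  0  1  0  1  0  1
The P-positions (g = 0) in 0..9 are 0, 2, 4, 6, 8.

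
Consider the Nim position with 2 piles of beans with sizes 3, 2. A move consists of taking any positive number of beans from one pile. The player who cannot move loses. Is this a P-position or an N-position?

Compute the nim-sum pairwise:
3 ^ 2 = 1
The nim-sum is 1 ≠ 0, so this is an N-position: the player to move can win.

N-position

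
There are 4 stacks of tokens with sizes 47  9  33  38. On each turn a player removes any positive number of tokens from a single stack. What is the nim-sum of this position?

Nim-sum: 47 ⊕ 9 ⊕ 33 ⊕ 38 = 33.

33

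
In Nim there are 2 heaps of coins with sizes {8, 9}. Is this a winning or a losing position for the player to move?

Nim-sum: 8 ⊕ 9 = 1.
The nim-sum is 1 ≠ 0, so this is an N-position: the player to move can win.

Winning position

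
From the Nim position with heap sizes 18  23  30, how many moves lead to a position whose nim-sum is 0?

Compute the nim-sum pairwise:
18 ⊕ 23 = 5
5 ⊕ 30 = 27
The overall nim-sum is X = 27. A heap of size p has a winning move iff p XOR X < p (reduce it to p XOR X).
  18: 18 XOR 27 = 9 < 18 — winning move (to 9).
  23: 23 XOR 27 = 12 < 23 — winning move (to 12).
  30: 30 XOR 27 = 5 < 30 — winning move (to 5).
That gives 3 winning moves.

3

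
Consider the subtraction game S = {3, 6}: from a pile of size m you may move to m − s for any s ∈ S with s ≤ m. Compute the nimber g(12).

1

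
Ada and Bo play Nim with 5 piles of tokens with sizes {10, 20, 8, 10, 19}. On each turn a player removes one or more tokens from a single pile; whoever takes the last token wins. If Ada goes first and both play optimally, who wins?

Nim-sum: 10 ⊕ 20 ⊕ 8 ⊕ 10 ⊕ 19 = 15.
The nim-sum is 15 ≠ 0, so this is an N-position: the player to move can win; Ada has a winning move.

Ada wins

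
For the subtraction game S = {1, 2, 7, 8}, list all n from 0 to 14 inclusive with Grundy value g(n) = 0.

Build the Grundy sequence with g(k) = mex{g(k−s) : s ∈ {1, 2, 7, 8}, s ≤ k}:
g(0) = mex{} = 0
g(1) = mex{0} = 1
g(2) = mex{0,1} = 2
g(3) = mex{1,2} = 0
g(4) = mex{0,2} = 1
g(5) = mex{0,1} = 2
g(6) = mex{1,2} = 0
g(7) = mex{0,2} = 1
g(8) = mex{0,1} = 2
g(9) = mex{1,2} = 0
g(10) = mex{0,2} = 1
g(11) = mex{0,1} = 2
g(12) = mex{1,2} = 0
g(13) = mex{0,2} = 1
g(14) = mex{0,1} = 2
The P-positions (g = 0) in 0..14 are 0, 3, 6, 9, 12.

0, 3, 6, 9, 12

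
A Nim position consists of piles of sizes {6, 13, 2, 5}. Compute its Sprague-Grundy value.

12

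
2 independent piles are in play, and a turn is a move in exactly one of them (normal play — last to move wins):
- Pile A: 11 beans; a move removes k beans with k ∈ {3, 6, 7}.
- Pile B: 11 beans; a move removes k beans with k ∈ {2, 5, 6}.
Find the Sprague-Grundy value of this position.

Build the Grundy sequence for pile A with g(k) = mex{g(k−s) : s ∈ {3, 6, 7}, s ≤ k}:
g(0) = mex{} = 0
g(1) = mex{} = 0
g(2) = mex{} = 0
g(3) = mex{0} = 1
g(4) = mex{0} = 1
g(5) = mex{0} = 1
g(6) = mex{0,1} = 2
g(7) = mex{0,1} = 2
g(8) = mex{0,1} = 2
g(9) = mex{0,1,2} = 3
g(10) = mex{1,2} = 0
g(11) = mex{1,2} = 0
So g(11) = 0.
Grundy values for pile B (subtraction set {2, 5, 6}):
k:     0  1  2  3  4  5  6  7  8  9 10 11
g(k):  0  0  1  1  0  2  1  3  0  2  1  0
So g(11) = 0.
By the Sprague-Grundy theorem, the Grundy value of a sum of independent games is the XOR of the component values.
Combined value = 0 XOR 0 = 0.

0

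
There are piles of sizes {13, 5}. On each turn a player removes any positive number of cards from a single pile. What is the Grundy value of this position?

8

Compute the nim-sum pairwise:
13 XOR 5 = 8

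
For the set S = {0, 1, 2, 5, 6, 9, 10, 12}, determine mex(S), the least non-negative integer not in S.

3

The values 0, 1, 2 are all present; 3 is the first non-negative integer missing from the set.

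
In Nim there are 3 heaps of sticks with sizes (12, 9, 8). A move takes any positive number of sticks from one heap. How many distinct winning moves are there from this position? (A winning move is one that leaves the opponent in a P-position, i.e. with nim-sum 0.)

Compute the nim-sum pairwise:
12 ^ 9 = 5
5 ^ 8 = 13
The overall nim-sum is X = 13. A heap of size p has a winning move iff p XOR X < p (reduce it to p XOR X).
  12: 12 XOR 13 = 1 < 12 — winning move (to 1).
  9: 9 XOR 13 = 4 < 9 — winning move (to 4).
  8: 8 XOR 13 = 5 < 8 — winning move (to 5).
That gives 3 winning moves.

3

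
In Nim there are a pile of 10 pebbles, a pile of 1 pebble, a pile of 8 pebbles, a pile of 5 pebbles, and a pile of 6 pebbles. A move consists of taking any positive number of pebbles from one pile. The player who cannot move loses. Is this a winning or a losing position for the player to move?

Losing position

Nim-sum: 10 XOR 1 XOR 8 XOR 5 XOR 6 = 0.
The nim-sum is 0, so this is a P-position: the player to move is in a losing position under optimal play.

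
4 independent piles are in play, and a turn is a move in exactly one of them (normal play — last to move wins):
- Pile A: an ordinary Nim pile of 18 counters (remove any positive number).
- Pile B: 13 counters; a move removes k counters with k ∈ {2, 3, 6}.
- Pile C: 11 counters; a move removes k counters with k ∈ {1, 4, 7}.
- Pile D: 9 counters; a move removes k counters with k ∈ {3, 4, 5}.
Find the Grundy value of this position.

17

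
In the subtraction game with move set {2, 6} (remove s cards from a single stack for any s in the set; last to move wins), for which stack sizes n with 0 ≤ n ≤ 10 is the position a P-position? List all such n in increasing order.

Build the Grundy sequence with g(k) = mex{g(k−s) : s ∈ {2, 6}, s ≤ k}:
g(0) = mex{} = 0
g(1) = mex{} = 0
g(2) = mex{0} = 1
g(3) = mex{0} = 1
g(4) = mex{1} = 0
g(5) = mex{1} = 0
g(6) = mex{0} = 1
g(7) = mex{0} = 1
g(8) = mex{1} = 0
g(9) = mex{1} = 0
g(10) = mex{0} = 1
The P-positions (g = 0) in 0..10 are 0, 1, 4, 5, 8, 9.

0, 1, 4, 5, 8, 9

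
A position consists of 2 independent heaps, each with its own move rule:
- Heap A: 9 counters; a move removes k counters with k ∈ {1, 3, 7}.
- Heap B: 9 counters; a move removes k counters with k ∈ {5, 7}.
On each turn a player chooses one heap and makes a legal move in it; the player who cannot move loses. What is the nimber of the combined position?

0

Build the Grundy sequence for heap A with g(k) = mex{g(k−s) : s ∈ {1, 3, 7}, s ≤ k}:
k:     0  1  2  3  4  5  6  7  8  9
g(k):  0  1  0  1  0  1  0  1  0  1
So g(9) = 1.
Grundy values for heap B (subtraction set {5, 7}):
g(0) = mex{} = 0
g(1) = mex{} = 0
g(2) = mex{} = 0
g(3) = mex{} = 0
g(4) = mex{} = 0
g(5) = mex{0} = 1
g(6) = mex{0} = 1
g(7) = mex{0} = 1
g(8) = mex{0} = 1
g(9) = mex{0} = 1
So g(9) = 1.
The value of a disjunctive sum is the nim-sum of the parts.
Combined value = 1 XOR 1 = 0.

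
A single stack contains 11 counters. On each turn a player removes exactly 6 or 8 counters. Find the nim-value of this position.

1

Build the Grundy sequence with g(k) = mex{g(k−s) : s ∈ {6, 8}, s ≤ k}:
g(0) = mex{} = 0
g(1) = mex{} = 0
g(2) = mex{} = 0
g(3) = mex{} = 0
g(4) = mex{} = 0
g(5) = mex{} = 0
g(6) = mex{0} = 1
g(7) = mex{0} = 1
g(8) = mex{0} = 1
g(9) = mex{0} = 1
g(10) = mex{0} = 1
g(11) = mex{0} = 1
So g(11) = 1.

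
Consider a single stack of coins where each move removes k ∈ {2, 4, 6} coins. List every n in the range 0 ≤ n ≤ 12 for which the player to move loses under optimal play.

Grundy values for subtraction set {2, 4, 6}:
g(0) = mex{} = 0
g(1) = mex{} = 0
g(2) = mex{0} = 1
g(3) = mex{0} = 1
g(4) = mex{0,1} = 2
g(5) = mex{0,1} = 2
g(6) = mex{0,1,2} = 3
g(7) = mex{0,1,2} = 3
g(8) = mex{1,2,3} = 0
g(9) = mex{1,2,3} = 0
g(10) = mex{0,2,3} = 1
g(11) = mex{0,2,3} = 1
g(12) = mex{0,1,3} = 2
The P-positions (g = 0) in 0..12 are 0, 1, 8, 9.

0, 1, 8, 9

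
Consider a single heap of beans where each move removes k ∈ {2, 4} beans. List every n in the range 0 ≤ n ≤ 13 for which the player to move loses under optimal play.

0, 1, 6, 7, 12, 13

Compute g(0), g(1), … for moves {2, 4}:
g(0) = mex{} = 0
g(1) = mex{} = 0
g(2) = mex{0} = 1
g(3) = mex{0} = 1
g(4) = mex{0,1} = 2
g(5) = mex{0,1} = 2
g(6) = mex{1,2} = 0
g(7) = mex{1,2} = 0
g(8) = mex{0,2} = 1
g(9) = mex{0,2} = 1
g(10) = mex{0,1} = 2
g(11) = mex{0,1} = 2
g(12) = mex{1,2} = 0
g(13) = mex{1,2} = 0
The P-positions (g = 0) in 0..13 are 0, 1, 6, 7, 12, 13.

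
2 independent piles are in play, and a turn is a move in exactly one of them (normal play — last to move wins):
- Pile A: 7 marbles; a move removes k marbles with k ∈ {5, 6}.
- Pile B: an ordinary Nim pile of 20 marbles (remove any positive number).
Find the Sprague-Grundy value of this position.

21

Grundy values for pile A (subtraction set {5, 6}):
g(0) = mex{} = 0
g(1) = mex{} = 0
g(2) = mex{} = 0
g(3) = mex{} = 0
g(4) = mex{} = 0
g(5) = mex{0} = 1
g(6) = mex{0} = 1
g(7) = mex{0} = 1
So g(7) = 1.
Pile B is a plain Nim pile of size 20, so its Grundy value is 20.
The value of a disjunctive sum is the nim-sum of the parts.
Combined value = 1 XOR 20 = 21.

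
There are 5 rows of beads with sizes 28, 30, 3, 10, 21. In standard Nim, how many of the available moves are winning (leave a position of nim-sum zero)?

3

Bitwise XOR of the heap sizes:
  11100  (28)
  11110  (30)
  00011  (3)
  01010  (10)
  10101  (21)
  -----
  11110  (30)
The overall nim-sum is X = 30. A row of size p has a winning move iff p XOR X < p (reduce it to p XOR X).
  28: 28 XOR 30 = 2 < 28 — winning move (to 2).
  30: 30 XOR 30 = 0 < 30 — winning move (to 0).
  3: 3 XOR 30 = 29 ≥ 3 — no move.
  10: 10 XOR 30 = 20 ≥ 10 — no move.
  21: 21 XOR 30 = 11 < 21 — winning move (to 11).
That gives 3 winning moves.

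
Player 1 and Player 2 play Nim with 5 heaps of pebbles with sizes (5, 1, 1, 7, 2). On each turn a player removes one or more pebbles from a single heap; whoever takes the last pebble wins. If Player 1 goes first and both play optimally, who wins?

Player 2 wins

Nim-sum: 5 ⊕ 1 ⊕ 1 ⊕ 7 ⊕ 2 = 0.
The nim-sum is 0, so this is a P-position: the player to move is in a losing position under optimal play; Player 1 is about to move from it and so loses — Player 2 wins.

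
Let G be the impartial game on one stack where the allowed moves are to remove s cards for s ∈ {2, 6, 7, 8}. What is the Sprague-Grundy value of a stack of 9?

Compute g(0), g(1), … for moves {2, 6, 7, 8}:
k:     0  1  2  3  4  5  6  7  8  9
g(k):  0  0  1  1  0  0  1  1  2  2
So g(9) = 2.

2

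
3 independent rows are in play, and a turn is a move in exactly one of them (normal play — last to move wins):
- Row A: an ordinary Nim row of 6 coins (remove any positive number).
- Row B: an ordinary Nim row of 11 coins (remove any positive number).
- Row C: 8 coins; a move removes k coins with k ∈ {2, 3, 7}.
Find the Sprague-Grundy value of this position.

Row A is a plain Nim row of size 6, so its Grundy value is 6.
Row B is a plain Nim row of size 11, so its Grundy value is 11.
Build the Grundy sequence for row C with g(k) = mex{g(k−s) : s ∈ {2, 3, 7}, s ≤ k}:
k:     0  1  2  3  4  5  6  7  8
g(k):  0  0  1  1  2  0  0  1  1
So g(8) = 1.
By the Sprague-Grundy theorem, the Grundy value of a sum of independent games is the XOR of the component values.
Combined value = 6 XOR 11 XOR 1 = 12.

12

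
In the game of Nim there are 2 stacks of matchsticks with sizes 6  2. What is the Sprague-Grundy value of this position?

Compute the nim-sum pairwise:
6 XOR 2 = 4

4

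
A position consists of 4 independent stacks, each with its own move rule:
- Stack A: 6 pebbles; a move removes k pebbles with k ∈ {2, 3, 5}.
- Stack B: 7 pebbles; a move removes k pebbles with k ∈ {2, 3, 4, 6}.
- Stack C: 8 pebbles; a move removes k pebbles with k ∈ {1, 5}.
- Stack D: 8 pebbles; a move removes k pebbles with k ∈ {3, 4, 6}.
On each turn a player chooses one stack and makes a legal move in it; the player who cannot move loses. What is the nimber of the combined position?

2

Grundy values for stack A (subtraction set {2, 3, 5}):
k:     0  1  2  3  4  5  6
g(k):  0  0  1  1  2  2  3
So g(6) = 3.
Build the Grundy sequence for stack B with g(k) = mex{g(k−s) : s ∈ {2, 3, 4, 6}, s ≤ k}:
g(0) = mex{} = 0
g(1) = mex{} = 0
g(2) = mex{0} = 1
g(3) = mex{0} = 1
g(4) = mex{0,1} = 2
g(5) = mex{0,1} = 2
g(6) = mex{0,1,2} = 3
g(7) = mex{0,1,2} = 3
So g(7) = 3.
Grundy values for stack C (subtraction set {1, 5}):
g(0) = mex{} = 0
g(1) = mex{0} = 1
g(2) = mex{1} = 0
g(3) = mex{0} = 1
g(4) = mex{1} = 0
g(5) = mex{0} = 1
g(6) = mex{1} = 0
g(7) = mex{0} = 1
g(8) = mex{1} = 0
So g(8) = 0.
For stack D, compute g(0), g(1), … with moves {3, 4, 6}:
k:     0  1  2  3  4  5  6  7  8
g(k):  0  0  0  1  1  1  2  2  2
So g(8) = 2.
The value of a disjunctive sum is the nim-sum of the parts.
Combined value = 3 ⊕ 3 ⊕ 0 ⊕ 2 = 2.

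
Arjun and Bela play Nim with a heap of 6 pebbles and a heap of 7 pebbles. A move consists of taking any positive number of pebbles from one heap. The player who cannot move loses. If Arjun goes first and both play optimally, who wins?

Compute the nim-sum pairwise:
6 ^ 7 = 1
The nim-sum is 1 ≠ 0, so this is an N-position: the player to move can win; Arjun has a winning move.

Arjun wins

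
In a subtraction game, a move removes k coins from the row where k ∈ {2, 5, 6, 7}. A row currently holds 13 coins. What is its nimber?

Build the Grundy sequence with g(k) = mex{g(k−s) : s ∈ {2, 5, 6, 7}, s ≤ k}:
k:     0  1  2  3  4  5  6  7  8  9 10 11 12 13
g(k):  0  0  1  1  0  2  1  3  2  2  3  3  0  0
So g(13) = 0.

0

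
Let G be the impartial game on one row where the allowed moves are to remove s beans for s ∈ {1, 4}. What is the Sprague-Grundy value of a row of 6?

1

Compute g(0), g(1), … for moves {1, 4}:
g(0) = mex{} = 0
g(1) = mex{0} = 1
g(2) = mex{1} = 0
g(3) = mex{0} = 1
g(4) = mex{0,1} = 2
g(5) = mex{1,2} = 0
g(6) = mex{0} = 1
So g(6) = 1.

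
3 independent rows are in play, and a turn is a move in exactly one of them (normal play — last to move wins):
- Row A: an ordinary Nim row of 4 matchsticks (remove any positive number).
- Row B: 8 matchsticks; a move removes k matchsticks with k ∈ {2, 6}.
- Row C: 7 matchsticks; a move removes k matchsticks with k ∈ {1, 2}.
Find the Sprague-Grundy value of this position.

Row A is a plain Nim row of size 4, so its Grundy value is 4.
For row B, compute g(0), g(1), … with moves {2, 6}:
g(0) = mex{} = 0
g(1) = mex{} = 0
g(2) = mex{0} = 1
g(3) = mex{0} = 1
g(4) = mex{1} = 0
g(5) = mex{1} = 0
g(6) = mex{0} = 1
g(7) = mex{0} = 1
g(8) = mex{1} = 0
So g(8) = 0.
Grundy values for row C (subtraction set {1, 2}):
g(0) = mex{} = 0
g(1) = mex{0} = 1
g(2) = mex{0,1} = 2
g(3) = mex{1,2} = 0
g(4) = mex{0,2} = 1
g(5) = mex{0,1} = 2
g(6) = mex{1,2} = 0
g(7) = mex{0,2} = 1
So g(7) = 1.
By the Sprague-Grundy theorem, the Grundy value of a sum of independent games is the XOR of the component values.
Combined value = 4 ⊕ 0 ⊕ 1 = 5.

5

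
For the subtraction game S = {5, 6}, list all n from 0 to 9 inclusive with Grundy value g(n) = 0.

0, 1, 2, 3, 4

Grundy values for subtraction set {5, 6}:
k:     0  1  2  3  4  5  6  7  8  9
g(k):  0  0  0  0  0  1  1  1  1  1
The P-positions (g = 0) in 0..9 are 0, 1, 2, 3, 4.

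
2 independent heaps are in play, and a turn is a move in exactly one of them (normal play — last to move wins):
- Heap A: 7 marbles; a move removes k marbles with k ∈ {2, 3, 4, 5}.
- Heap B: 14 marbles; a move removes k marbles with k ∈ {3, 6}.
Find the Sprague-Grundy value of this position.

1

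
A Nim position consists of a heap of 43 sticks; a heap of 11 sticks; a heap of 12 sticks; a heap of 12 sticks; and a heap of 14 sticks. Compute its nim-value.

46

Write each in binary and XOR column by column:
  101011  (43)
  001011  (11)
  001100  (12)
  001100  (12)
  001110  (14)
  ------
  101110  (46)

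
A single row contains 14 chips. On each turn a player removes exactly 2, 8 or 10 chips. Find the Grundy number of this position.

3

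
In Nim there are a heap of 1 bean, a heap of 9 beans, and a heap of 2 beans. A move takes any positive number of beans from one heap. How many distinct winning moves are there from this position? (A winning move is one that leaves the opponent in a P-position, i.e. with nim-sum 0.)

1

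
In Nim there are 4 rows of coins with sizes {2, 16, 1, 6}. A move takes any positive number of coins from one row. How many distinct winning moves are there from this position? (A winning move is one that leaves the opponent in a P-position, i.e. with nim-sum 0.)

Nim-sum: 2 XOR 16 XOR 1 XOR 6 = 21.
The overall nim-sum is X = 21. A row of size p has a winning move iff p XOR X < p (reduce it to p XOR X).
  2: 2 XOR 21 = 23 ≥ 2 — no move.
  16: 16 XOR 21 = 5 < 16 — winning move (to 5).
  1: 1 XOR 21 = 20 ≥ 1 — no move.
  6: 6 XOR 21 = 19 ≥ 6 — no move.
That gives 1 winning move.

1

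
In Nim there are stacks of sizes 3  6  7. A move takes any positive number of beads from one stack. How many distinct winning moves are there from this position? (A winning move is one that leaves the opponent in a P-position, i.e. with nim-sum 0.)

Compute the nim-sum pairwise:
3 XOR 6 = 5
5 XOR 7 = 2
The overall nim-sum is X = 2. A stack of size p has a winning move iff p XOR X < p (reduce it to p XOR X).
  3: 3 XOR 2 = 1 < 3 — winning move (to 1).
  6: 6 XOR 2 = 4 < 6 — winning move (to 4).
  7: 7 XOR 2 = 5 < 7 — winning move (to 5).
That gives 3 winning moves.

3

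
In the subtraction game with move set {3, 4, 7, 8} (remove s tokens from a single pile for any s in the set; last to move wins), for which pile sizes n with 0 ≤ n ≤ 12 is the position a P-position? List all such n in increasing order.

0, 1, 2, 11, 12

Grundy values for subtraction set {3, 4, 7, 8}:
k:     0  1  2  3  4  5  6  7  8  9 10 11 12
g(k):  0  0  0  1  1  1  2  2  2  3  3  0  0
The P-positions (g = 0) in 0..12 are 0, 1, 2, 11, 12.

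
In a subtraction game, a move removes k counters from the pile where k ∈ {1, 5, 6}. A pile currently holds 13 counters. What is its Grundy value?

Build the Grundy sequence with g(k) = mex{g(k−s) : s ∈ {1, 5, 6}, s ≤ k}:
g(0) = mex{} = 0
g(1) = mex{0} = 1
g(2) = mex{1} = 0
g(3) = mex{0} = 1
g(4) = mex{1} = 0
g(5) = mex{0} = 1
g(6) = mex{0,1} = 2
g(7) = mex{0,1,2} = 3
g(8) = mex{0,1,3} = 2
g(9) = mex{0,1,2} = 3
g(10) = mex{0,1,3} = 2
g(11) = mex{1,2} = 0
g(12) = mex{0,2,3} = 1
g(13) = mex{1,2,3} = 0
So g(13) = 0.

0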